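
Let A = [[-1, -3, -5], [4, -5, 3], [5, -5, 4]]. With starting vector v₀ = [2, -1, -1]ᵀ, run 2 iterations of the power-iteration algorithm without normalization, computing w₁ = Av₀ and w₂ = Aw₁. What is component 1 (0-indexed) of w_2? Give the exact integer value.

7

w1 = Av₀ = ((-1)·2 + (-3)·(-1) + (-5)·(-1); 4·2 + (-5)·(-1) + 3·(-1); 5·2 + (-5)·(-1) + 4·(-1)) = (6, 10, 11)
w2 = Aw1 = ((-1)·6 + (-3)·10 + (-5)·11; 4·6 + (-5)·10 + 3·11; 5·6 + (-5)·10 + 4·11) = (-91, 7, 24)
The requested component of w2 is 7.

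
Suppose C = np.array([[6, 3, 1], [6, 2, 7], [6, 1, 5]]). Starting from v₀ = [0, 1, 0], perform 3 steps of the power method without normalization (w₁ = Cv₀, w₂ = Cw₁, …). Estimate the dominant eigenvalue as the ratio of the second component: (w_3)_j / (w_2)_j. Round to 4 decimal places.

13.2069

w1 = Cv₀ = (3, 2, 1)
w2 = Cw1 = (25, 29, 25)
w3 = Cw2 = (262, 383, 304)
Ratio at component: 383 / 29 = 13.2069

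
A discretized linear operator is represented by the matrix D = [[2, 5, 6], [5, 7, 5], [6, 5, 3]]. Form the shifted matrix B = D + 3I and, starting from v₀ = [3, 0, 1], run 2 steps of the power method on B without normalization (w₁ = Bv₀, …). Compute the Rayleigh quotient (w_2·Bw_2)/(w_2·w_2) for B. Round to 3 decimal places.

μ ≈ 17.850

B = D + 3I has rows (5, 5, 6); (5, 10, 5); (6, 5, 6)
w1 = Bv₀ = (5·3 + 5·0 + 6·1; 5·3 + 10·0 + 5·1; 6·3 + 5·0 + 6·1) = (21, 20, 24)
w2 = Bw1 = (5·21 + 5·20 + 6·24; 5·21 + 10·20 + 5·24; 6·21 + 5·20 + 6·24) = (349, 425, 370)
Bw2 = (6090, 7845, 6439)
w2·Bw2 = 7841965; w2·w2 = 439326; μ ≈ 7841965/439326 = 17.850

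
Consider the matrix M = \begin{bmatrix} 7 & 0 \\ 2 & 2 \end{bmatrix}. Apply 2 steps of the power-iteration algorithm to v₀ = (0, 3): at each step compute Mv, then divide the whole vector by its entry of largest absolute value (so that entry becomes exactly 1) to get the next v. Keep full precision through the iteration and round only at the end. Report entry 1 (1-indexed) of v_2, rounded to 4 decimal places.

0.0000

Mv0 = (0.00000, 6.00000); divide by 6.00000 → v1 = (0.00000, 1.00000)
Mv1 = (0.00000, 2.00000); divide by 2.00000 → v2 = (0.00000, 1.00000)
Requested entry of v2: 0/12 = 0.0000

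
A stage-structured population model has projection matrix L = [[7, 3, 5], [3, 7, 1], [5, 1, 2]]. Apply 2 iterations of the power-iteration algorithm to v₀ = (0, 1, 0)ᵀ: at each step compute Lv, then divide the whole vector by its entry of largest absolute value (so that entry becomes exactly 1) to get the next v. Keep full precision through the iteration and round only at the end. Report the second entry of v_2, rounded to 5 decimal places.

Lv0 = (3.000000, 7.000000, 1.000000); divide by 7.000000 → v1 = (0.428571, 1.000000, 0.142857)
Lv1 = (6.714286, 8.428571, 3.428571); divide by 8.428571 → v2 = (0.796610, 1.000000, 0.406780)
Requested entry of v2: 59/59 = 1.00000

1.00000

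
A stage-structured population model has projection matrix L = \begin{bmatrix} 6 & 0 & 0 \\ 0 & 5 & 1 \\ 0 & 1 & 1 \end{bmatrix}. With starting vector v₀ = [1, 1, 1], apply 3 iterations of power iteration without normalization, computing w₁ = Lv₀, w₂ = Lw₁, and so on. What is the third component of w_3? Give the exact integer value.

w1 = Lv₀ = (6·1 + 0·1 + 0·1; 0·1 + 5·1 + 1·1; 0·1 + 1·1 + 1·1) = (6, 6, 2)
w2 = Lw1 = (6·6 + 0·6 + 0·2; 0·6 + 5·6 + 1·2; 0·6 + 1·6 + 1·2) = (36, 32, 8)
w3 = Lw2 = (216, 168, 40)
The requested component of w3 is 40.

40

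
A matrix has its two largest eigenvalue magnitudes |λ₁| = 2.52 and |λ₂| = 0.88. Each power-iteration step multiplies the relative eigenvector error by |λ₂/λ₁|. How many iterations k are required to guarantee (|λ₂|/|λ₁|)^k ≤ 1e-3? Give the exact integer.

7

|λ₂/λ₁| = 0.88/2.52 = 0.34921
Need k ≥ ln(1e-3) / ln(0.34921) = -6.9078 / -1.0521 ≈ 6.566
Smallest integer k satisfying the bound: 7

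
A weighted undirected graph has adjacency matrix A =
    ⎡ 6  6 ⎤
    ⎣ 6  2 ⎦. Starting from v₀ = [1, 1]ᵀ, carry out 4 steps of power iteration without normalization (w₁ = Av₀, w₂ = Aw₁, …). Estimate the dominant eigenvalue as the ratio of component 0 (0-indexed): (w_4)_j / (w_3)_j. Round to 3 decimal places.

w1 = Av₀ = (6·1 + 6·1; 6·1 + 2·1) = (12, 8)
w2 = Aw1 = (6·12 + 6·8; 6·12 + 2·8) = (120, 88)
w3 = Aw2 = (1248, 896)
w4 = Aw3 = (12864, 9280)
Ratio at component: 12864 / 1248 = 10.308

λ ≈ 10.308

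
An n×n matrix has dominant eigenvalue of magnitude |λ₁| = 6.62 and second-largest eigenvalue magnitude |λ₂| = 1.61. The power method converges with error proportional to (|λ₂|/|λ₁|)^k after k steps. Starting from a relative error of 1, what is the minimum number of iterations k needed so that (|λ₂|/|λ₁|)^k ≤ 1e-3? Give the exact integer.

5

|λ₂/λ₁| = 1.61/6.62 = 0.24320
Need k ≥ ln(1e-3) / ln(0.24320) = -6.9078 / -1.4139 ≈ 4.886
Smallest integer k satisfying the bound: 5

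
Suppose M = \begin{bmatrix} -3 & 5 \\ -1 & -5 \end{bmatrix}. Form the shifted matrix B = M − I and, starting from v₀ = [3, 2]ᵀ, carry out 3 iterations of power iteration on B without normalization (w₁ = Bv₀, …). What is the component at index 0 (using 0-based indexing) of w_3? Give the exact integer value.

728

B = M − I has rows (-4, 5); (-1, -6)
w1 = Bv₀ = ((-4)·3 + 5·2; (-1)·3 + (-6)·2) = (-2, -15)
w2 = Bw1 = ((-4)·(-2) + 5·(-15); (-1)·(-2) + (-6)·(-15)) = (-67, 92)
w3 = Bw2 = (728, -485)
Requested component of w3: 728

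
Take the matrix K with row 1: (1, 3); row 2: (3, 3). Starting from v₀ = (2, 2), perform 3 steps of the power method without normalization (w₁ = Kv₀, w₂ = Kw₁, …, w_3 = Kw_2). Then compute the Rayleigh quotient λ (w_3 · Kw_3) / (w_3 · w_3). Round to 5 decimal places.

λ ≈ 5.16226

w1 = Kv₀ = (1·2 + 3·2; 3·2 + 3·2) = (8, 12)
w2 = Kw1 = (1·8 + 3·12; 3·8 + 3·12) = (44, 60)
w3 = Kw2 = (224, 312)
Kw3 = (1160, 1608)
w3·Kw3 = 224·1160 + 312·1608 = 761536; w3·w3 = 224·224 + 312·312 = 147520
λ ≈ 761536/147520 = 5.16226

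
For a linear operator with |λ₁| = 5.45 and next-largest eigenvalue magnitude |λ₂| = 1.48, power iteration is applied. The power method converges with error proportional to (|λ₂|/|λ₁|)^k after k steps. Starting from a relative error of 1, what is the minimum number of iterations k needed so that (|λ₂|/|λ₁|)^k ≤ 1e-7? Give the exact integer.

13

|λ₂/λ₁| = 1.48/5.45 = 0.27156
Need k ≥ ln(1e-7) / ln(0.27156) = -16.1181 / -1.3036 ≈ 12.365
Smallest integer k satisfying the bound: 13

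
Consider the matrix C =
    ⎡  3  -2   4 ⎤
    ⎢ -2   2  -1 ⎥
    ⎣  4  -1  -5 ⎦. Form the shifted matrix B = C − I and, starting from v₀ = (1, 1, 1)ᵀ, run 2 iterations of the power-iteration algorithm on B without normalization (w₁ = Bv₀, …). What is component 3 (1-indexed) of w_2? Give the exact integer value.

36

B = C − I has rows (2, -2, 4); (-2, 1, -1); (4, -1, -6)
w1 = Bv₀ = (4, -2, -3)
w2 = Bw1 = (0, -7, 36)
Requested component of w2: 36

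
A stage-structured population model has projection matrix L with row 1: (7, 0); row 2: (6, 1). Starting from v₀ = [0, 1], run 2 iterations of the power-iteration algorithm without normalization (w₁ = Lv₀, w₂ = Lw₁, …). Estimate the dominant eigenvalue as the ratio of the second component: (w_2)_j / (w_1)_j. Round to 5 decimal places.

w1 = Lv₀ = (7·0 + 0·1; 6·0 + 1·1) = (0, 1)
w2 = Lw1 = (7·0 + 0·1; 6·0 + 1·1) = (0, 1)
Ratio at component: 1 / 1 = 1.00000

1.00000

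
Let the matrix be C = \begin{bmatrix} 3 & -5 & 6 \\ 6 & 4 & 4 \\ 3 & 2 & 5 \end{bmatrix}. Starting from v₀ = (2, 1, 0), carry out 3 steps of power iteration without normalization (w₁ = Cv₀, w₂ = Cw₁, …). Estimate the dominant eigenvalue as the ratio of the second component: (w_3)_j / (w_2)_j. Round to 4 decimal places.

5.2353

w1 = Cv₀ = (1, 16, 8)
w2 = Cw1 = (-29, 102, 75)
w3 = Cw2 = (-147, 534, 492)
Ratio at component: 534 / 102 = 5.2353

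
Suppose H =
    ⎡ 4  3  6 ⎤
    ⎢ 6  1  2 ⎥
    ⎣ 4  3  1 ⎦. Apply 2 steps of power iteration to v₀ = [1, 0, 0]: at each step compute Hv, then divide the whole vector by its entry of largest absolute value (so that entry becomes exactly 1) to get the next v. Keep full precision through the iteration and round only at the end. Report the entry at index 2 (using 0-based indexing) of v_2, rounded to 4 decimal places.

Hv0 = (4.00000, 6.00000, 4.00000); divide by 6.00000 → v1 = (0.66667, 1.00000, 0.66667)
Hv1 = (9.66667, 6.33333, 6.33333); divide by 9.66667 → v2 = (1.00000, 0.65517, 0.65517)
Requested entry of v2: 38/58 = 0.6552

0.6552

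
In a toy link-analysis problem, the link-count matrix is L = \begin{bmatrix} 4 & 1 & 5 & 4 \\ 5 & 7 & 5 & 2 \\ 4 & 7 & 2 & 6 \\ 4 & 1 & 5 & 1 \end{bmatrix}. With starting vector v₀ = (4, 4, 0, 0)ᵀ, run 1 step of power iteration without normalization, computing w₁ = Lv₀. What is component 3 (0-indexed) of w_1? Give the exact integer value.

w1 = Lv₀ = (4·4 + 1·4 + 5·0 + 4·0; 5·4 + 7·4 + 5·0 + 2·0; 4·4 + 7·4 + 2·0 + 6·0; 4·4 + 1·4 + 5·0 + 1·0) = (20, 48, 44, 20)
The requested component of w1 is 20.

20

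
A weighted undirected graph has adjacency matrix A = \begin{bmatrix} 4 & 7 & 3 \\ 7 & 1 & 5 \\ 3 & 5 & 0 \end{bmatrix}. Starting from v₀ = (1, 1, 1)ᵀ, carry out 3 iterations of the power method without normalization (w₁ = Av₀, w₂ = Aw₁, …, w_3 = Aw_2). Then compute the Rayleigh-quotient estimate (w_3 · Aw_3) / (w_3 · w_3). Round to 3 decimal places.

w1 = Av₀ = (4·1 + 7·1 + 3·1; 7·1 + 1·1 + 5·1; 3·1 + 5·1 + 0·1) = (14, 13, 8)
w2 = Aw1 = (4·14 + 7·13 + 3·8; 7·14 + 1·13 + 5·8; 3·14 + 5·13 + 0·8) = (171, 151, 107)
w3 = Aw2 = (2062, 1883, 1268)
Aw3 = (25233, 22657, 15601)
w3·Aw3 = 2062·25233 + 1883·22657 + 1268·15601 = 114475645; w3·w3 = 2062·2062 + 1883·1883 + 1268·1268 = 9405357
λ ≈ 114475645/9405357 = 12.171

12.171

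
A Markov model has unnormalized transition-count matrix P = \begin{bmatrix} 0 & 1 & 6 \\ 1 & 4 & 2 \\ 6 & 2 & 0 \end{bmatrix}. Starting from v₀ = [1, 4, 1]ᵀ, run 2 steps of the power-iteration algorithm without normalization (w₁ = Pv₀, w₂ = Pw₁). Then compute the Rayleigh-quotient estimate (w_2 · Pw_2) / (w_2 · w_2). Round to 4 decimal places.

λ ≈ 7.2656

w1 = Pv₀ = (0·1 + 1·4 + 6·1; 1·1 + 4·4 + 2·1; 6·1 + 2·4 + 0·1) = (10, 19, 14)
w2 = Pw1 = (0·10 + 1·19 + 6·14; 1·10 + 4·19 + 2·14; 6·10 + 2·19 + 0·14) = (103, 114, 98)
Pw2 = (702, 755, 846)
w2·Pw2 = 103·702 + 114·755 + 98·846 = 241284; w2·w2 = 103·103 + 114·114 + 98·98 = 33209
λ ≈ 241284/33209 = 7.2656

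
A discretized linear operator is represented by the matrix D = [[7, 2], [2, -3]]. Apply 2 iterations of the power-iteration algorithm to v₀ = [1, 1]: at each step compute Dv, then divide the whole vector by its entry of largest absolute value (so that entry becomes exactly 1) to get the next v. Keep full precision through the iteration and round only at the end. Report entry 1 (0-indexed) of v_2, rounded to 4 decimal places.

0.3443

Dv0 = (9.00000, -1.00000); divide by 9.00000 → v1 = (1.00000, -0.11111)
Dv1 = (6.77778, 2.33333); divide by 6.77778 → v2 = (1.00000, 0.34426)
Requested entry of v2: 21/61 = 0.3443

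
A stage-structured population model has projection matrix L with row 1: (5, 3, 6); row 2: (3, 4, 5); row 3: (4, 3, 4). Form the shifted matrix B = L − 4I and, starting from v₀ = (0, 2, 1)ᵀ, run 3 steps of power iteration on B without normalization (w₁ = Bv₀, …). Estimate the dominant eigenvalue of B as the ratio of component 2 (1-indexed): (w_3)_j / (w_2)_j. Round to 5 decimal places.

B = L − 4I has rows (1, 3, 6); (3, 0, 5); (4, 3, 0)
w1 = Bv₀ = (1·0 + 3·2 + 6·1; 3·0 + 0·2 + 5·1; 4·0 + 3·2 + 0·1) = (12, 5, 6)
w2 = Bw1 = (1·12 + 3·5 + 6·6; 3·12 + 0·5 + 5·6; 4·12 + 3·5 + 0·6) = (63, 66, 63)
w3 = Bw2 = (639, 504, 450)
Ratio: 504/66 = 7.63636

7.63636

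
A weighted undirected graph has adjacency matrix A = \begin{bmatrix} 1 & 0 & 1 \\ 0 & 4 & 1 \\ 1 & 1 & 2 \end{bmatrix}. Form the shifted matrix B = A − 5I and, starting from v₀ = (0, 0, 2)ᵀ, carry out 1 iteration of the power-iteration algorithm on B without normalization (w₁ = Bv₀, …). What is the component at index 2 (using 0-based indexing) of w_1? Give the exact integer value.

-6

B = A − 5I has rows (-4, 0, 1); (0, -1, 1); (1, 1, -3)
w1 = Bv₀ = (2, 2, -6)
Requested component of w1: -6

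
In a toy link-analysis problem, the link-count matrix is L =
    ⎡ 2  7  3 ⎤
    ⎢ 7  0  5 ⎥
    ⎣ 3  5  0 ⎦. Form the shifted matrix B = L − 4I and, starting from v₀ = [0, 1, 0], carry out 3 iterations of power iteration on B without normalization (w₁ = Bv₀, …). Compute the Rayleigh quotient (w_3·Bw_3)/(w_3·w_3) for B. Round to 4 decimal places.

B = L − 4I has rows (-2, 7, 3); (7, -4, 5); (3, 5, -4)
w1 = Bv₀ = ((-2)·0 + 7·1 + 3·0; 7·0 + (-4)·1 + 5·0; 3·0 + 5·1 + (-4)·0) = (7, -4, 5)
w2 = Bw1 = ((-2)·7 + 7·(-4) + 3·5; 7·7 + (-4)·(-4) + 5·5; 3·7 + 5·(-4) + (-4)·5) = (-27, 90, -19)
w3 = Bw2 = (627, -644, 445)
Bw3 = (-4427, 9190, -3119)
w3·Bw3 = -10082044; w3·w3 = 1005890; μ ≈ -10082044/1005890 = -10.0230

μ ≈ -10.0230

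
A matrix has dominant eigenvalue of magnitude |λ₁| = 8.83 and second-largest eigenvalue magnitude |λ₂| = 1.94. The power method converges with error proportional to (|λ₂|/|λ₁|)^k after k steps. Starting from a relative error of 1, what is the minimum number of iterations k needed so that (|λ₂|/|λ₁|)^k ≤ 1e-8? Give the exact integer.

|λ₂/λ₁| = 1.94/8.83 = 0.21971
Need k ≥ ln(1e-8) / ln(0.21971) = -18.4207 / -1.5155 ≈ 12.155
Smallest integer k satisfying the bound: 13

13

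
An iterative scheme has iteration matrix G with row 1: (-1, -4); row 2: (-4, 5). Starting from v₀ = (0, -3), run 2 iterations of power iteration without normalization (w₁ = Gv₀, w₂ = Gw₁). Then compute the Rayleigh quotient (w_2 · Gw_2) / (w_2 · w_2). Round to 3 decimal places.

6.916

w1 = Gv₀ = ((-1)·0 + (-4)·(-3); (-4)·0 + 5·(-3)) = (12, -15)
w2 = Gw1 = ((-1)·12 + (-4)·(-15); (-4)·12 + 5·(-15)) = (48, -123)
Gw2 = (444, -807)
w2·Gw2 = 48·444 + (-123)·(-807) = 120573; w2·w2 = 48·48 + (-123)·(-123) = 17433
λ ≈ 120573/17433 = 6.916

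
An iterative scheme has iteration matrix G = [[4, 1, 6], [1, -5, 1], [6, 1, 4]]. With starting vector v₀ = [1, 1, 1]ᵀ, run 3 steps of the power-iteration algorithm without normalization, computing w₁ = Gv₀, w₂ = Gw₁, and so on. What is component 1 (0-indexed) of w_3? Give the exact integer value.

w1 = Gv₀ = (4·1 + 1·1 + 6·1; 1·1 + (-5)·1 + 1·1; 6·1 + 1·1 + 4·1) = (11, -3, 11)
w2 = Gw1 = (4·11 + 1·(-3) + 6·11; 1·11 + (-5)·(-3) + 1·11; 6·11 + 1·(-3) + 4·11) = (107, 37, 107)
w3 = Gw2 = (1107, 29, 1107)
The requested component of w3 is 29.

29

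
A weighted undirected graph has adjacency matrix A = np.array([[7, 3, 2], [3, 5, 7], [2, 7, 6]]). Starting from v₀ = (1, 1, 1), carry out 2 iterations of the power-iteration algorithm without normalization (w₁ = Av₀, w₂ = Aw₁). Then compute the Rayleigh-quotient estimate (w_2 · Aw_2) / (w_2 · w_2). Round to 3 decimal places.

14.226

w1 = Av₀ = (12, 15, 15)
w2 = Aw1 = (159, 216, 219)
Aw2 = (2199, 3090, 3144)
w2·Aw2 = 159·2199 + 216·3090 + 219·3144 = 1705617; w2·w2 = 159·159 + 216·216 + 219·219 = 119898
λ ≈ 1705617/119898 = 14.226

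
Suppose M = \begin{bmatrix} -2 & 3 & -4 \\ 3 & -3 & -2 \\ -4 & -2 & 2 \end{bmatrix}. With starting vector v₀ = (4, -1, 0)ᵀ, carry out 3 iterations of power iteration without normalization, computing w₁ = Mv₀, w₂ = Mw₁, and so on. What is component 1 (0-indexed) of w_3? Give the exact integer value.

w1 = Mv₀ = ((-2)·4 + 3·(-1) + (-4)·0; 3·4 + (-3)·(-1) + (-2)·0; (-4)·4 + (-2)·(-1) + 2·0) = (-11, 15, -14)
w2 = Mw1 = ((-2)·(-11) + 3·15 + (-4)·(-14); 3·(-11) + (-3)·15 + (-2)·(-14); (-4)·(-11) + (-2)·15 + 2·(-14)) = (123, -50, -14)
w3 = Mw2 = (-340, 547, -420)
The requested component of w3 is 547.

547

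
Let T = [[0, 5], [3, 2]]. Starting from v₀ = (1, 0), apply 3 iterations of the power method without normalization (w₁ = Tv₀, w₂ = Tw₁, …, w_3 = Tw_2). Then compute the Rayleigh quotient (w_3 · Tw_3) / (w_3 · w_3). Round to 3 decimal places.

4.863

w1 = Tv₀ = (0, 3)
w2 = Tw1 = (15, 6)
w3 = Tw2 = (30, 57)
Tw3 = (285, 204)
w3·Tw3 = 30·285 + 57·204 = 20178; w3·w3 = 30·30 + 57·57 = 4149
λ ≈ 20178/4149 = 4.863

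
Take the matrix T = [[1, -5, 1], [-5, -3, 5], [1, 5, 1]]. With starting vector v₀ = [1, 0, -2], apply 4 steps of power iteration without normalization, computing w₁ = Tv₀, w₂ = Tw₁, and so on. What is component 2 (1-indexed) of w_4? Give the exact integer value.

w1 = Tv₀ = (1·1 + (-5)·0 + 1·(-2); (-5)·1 + (-3)·0 + 5·(-2); 1·1 + 5·0 + 1·(-2)) = (-1, -15, -1)
w2 = Tw1 = (1·(-1) + (-5)·(-15) + 1·(-1); (-5)·(-1) + (-3)·(-15) + 5·(-1); 1·(-1) + 5·(-15) + 1·(-1)) = (73, 45, -77)
w3 = Tw2 = (-229, -885, 221)
w4 = Tw3 = (4417, 4905, -4433)
The requested component of w4 is 4905.

4905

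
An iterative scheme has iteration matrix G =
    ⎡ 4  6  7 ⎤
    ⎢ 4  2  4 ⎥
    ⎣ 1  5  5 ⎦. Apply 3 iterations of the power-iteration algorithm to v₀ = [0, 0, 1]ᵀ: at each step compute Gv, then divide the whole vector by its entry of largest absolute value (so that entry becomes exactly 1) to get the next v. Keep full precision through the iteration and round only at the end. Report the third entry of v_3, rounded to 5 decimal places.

0.59828

Gv0 = (7.000000, 4.000000, 5.000000); divide by 7.000000 → v1 = (1.000000, 0.571429, 0.714286)
Gv1 = (12.428571, 8.000000, 7.428571); divide by 12.428571 → v2 = (1.000000, 0.643678, 0.597701)
Gv2 = (12.045977, 7.678161, 7.206897); divide by 12.045977 → v3 = (1.000000, 0.637405, 0.598282)
Requested entry of v3: 627/1048 = 0.59828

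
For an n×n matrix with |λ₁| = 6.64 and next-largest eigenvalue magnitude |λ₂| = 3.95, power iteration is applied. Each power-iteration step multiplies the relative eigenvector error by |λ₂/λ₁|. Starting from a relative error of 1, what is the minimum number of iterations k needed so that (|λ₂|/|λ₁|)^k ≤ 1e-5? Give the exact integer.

|λ₂/λ₁| = 3.95/6.64 = 0.59488
Need k ≥ ln(1e-5) / ln(0.59488) = -11.5129 / -0.5194 ≈ 22.166
Smallest integer k satisfying the bound: 23

23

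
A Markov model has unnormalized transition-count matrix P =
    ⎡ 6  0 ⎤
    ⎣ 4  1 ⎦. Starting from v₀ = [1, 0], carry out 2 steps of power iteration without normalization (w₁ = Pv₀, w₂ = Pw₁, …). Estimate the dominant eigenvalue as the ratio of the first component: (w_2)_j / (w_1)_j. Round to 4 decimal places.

w1 = Pv₀ = (6, 4)
w2 = Pw1 = (36, 28)
Ratio at component: 36 / 6 = 6.0000

6.0000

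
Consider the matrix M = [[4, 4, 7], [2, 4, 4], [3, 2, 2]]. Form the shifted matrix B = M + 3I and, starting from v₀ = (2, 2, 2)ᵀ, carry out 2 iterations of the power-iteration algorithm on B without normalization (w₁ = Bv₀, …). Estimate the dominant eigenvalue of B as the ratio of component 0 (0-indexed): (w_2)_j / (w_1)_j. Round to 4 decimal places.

μ ≈ 13.7778

B = M + 3I has rows (7, 4, 7); (2, 7, 4); (3, 2, 5)
w1 = Bv₀ = (36, 26, 20)
w2 = Bw1 = (496, 334, 260)
Ratio: 496/36 = 13.7778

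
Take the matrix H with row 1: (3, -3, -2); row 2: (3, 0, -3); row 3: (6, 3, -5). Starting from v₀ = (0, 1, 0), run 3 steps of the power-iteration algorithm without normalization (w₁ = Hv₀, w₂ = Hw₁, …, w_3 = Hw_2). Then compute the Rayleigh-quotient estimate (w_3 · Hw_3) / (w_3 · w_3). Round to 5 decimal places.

w1 = Hv₀ = (-3, 0, 3)
w2 = Hw1 = (-15, -18, -33)
w3 = Hw2 = (75, 54, 21)
Hw3 = (21, 162, 507)
w3·Hw3 = 75·21 + 54·162 + 21·507 = 20970; w3·w3 = 75·75 + 54·54 + 21·21 = 8982
λ ≈ 20970/8982 = 2.33467

λ ≈ 2.33467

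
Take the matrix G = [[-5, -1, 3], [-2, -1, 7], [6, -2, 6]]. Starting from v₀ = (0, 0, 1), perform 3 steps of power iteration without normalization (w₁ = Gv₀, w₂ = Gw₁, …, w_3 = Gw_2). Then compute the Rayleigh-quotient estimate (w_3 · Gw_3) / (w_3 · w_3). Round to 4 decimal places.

w1 = Gv₀ = (3, 7, 6)
w2 = Gw1 = (-4, 29, 40)
w3 = Gw2 = (111, 259, 158)
Gw3 = (-340, 625, 1096)
w3·Gw3 = 111·(-340) + 259·625 + 158·1096 = 297303; w3·w3 = 111·111 + 259·259 + 158·158 = 104366
λ ≈ 297303/104366 = 2.8487

λ ≈ 2.8487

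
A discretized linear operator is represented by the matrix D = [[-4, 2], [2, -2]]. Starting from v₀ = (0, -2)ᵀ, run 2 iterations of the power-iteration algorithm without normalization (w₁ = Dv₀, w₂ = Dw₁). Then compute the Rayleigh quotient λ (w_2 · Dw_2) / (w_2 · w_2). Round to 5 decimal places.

w1 = Dv₀ = ((-4)·0 + 2·(-2); 2·0 + (-2)·(-2)) = (-4, 4)
w2 = Dw1 = ((-4)·(-4) + 2·4; 2·(-4) + (-2)·4) = (24, -16)
Dw2 = (-128, 80)
w2·Dw2 = 24·(-128) + (-16)·80 = -4352; w2·w2 = 24·24 + (-16)·(-16) = 832
λ ≈ -4352/832 = -5.23077

-5.23077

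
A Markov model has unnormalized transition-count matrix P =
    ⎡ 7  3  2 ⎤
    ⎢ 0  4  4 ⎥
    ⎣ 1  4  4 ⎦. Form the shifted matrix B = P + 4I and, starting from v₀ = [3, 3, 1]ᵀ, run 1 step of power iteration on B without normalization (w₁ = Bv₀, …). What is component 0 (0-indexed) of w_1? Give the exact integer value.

B = P + 4I has rows (11, 3, 2); (0, 8, 4); (1, 4, 8)
w1 = Bv₀ = (11·3 + 3·3 + 2·1; 0·3 + 8·3 + 4·1; 1·3 + 4·3 + 8·1) = (44, 28, 23)
Requested component of w1: 44

44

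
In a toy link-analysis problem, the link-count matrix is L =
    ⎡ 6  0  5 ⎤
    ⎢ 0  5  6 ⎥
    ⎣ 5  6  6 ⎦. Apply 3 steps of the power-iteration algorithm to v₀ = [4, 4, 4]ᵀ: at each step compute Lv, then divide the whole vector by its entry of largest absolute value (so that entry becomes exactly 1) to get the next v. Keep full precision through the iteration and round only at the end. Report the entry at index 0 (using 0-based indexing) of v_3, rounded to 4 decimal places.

Lv0 = (44.00000, 44.00000, 68.00000); divide by 68.00000 → v1 = (0.64706, 0.64706, 1.00000)
Lv1 = (8.88235, 9.23529, 13.11765); divide by 13.11765 → v2 = (0.67713, 0.70404, 1.00000)
Lv2 = (9.06278, 9.52018, 13.60987); divide by 13.60987 → v3 = (0.66590, 0.69951, 1.00000)
Requested entry of v3: 8084/12140 = 0.6659

0.6659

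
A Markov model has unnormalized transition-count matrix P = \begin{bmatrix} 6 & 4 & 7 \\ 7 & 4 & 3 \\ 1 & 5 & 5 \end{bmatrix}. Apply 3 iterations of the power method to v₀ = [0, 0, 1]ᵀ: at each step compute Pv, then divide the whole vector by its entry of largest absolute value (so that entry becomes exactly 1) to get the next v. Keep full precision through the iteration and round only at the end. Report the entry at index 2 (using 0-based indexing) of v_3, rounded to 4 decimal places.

0.6033

Pv0 = (7.00000, 3.00000, 5.00000); divide by 7.00000 → v1 = (1.00000, 0.42857, 0.71429)
Pv1 = (12.71429, 10.85714, 6.71429); divide by 12.71429 → v2 = (1.00000, 0.85393, 0.52809)
Pv2 = (13.11236, 12.00000, 7.91011); divide by 13.11236 → v3 = (1.00000, 0.91517, 0.60326)
Requested entry of v3: 704/1167 = 0.6033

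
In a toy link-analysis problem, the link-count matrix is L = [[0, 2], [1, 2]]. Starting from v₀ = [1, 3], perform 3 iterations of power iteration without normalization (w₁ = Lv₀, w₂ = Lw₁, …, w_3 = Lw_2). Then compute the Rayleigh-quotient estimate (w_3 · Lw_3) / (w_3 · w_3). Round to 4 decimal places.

w1 = Lv₀ = (0·1 + 2·3; 1·1 + 2·3) = (6, 7)
w2 = Lw1 = (0·6 + 2·7; 1·6 + 2·7) = (14, 20)
w3 = Lw2 = (40, 54)
Lw3 = (108, 148)
w3·Lw3 = 40·108 + 54·148 = 12312; w3·w3 = 40·40 + 54·54 = 4516
λ ≈ 12312/4516 = 2.7263

2.7263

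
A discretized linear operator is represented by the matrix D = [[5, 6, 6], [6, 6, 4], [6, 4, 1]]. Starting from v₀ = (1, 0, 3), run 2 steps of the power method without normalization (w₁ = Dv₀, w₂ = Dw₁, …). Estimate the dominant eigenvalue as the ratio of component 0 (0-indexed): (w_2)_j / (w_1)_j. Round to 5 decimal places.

12.04348

w1 = Dv₀ = (5·1 + 6·0 + 6·3; 6·1 + 6·0 + 4·3; 6·1 + 4·0 + 1·3) = (23, 18, 9)
w2 = Dw1 = (5·23 + 6·18 + 6·9; 6·23 + 6·18 + 4·9; 6·23 + 4·18 + 1·9) = (277, 282, 219)
Ratio at component: 277 / 23 = 12.04348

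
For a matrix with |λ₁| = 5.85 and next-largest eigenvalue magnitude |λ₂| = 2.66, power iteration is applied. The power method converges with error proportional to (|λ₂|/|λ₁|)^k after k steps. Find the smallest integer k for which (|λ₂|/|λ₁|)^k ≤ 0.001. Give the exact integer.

|λ₂/λ₁| = 2.66/5.85 = 0.45470
Need k ≥ ln(0.001) / ln(0.45470) = -6.9078 / -0.7881 ≈ 8.765
Smallest integer k satisfying the bound: 9

9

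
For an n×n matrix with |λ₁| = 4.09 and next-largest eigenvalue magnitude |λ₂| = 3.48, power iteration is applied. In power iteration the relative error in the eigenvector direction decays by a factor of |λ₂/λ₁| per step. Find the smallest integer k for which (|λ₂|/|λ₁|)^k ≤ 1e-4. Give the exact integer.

|λ₂/λ₁| = 3.48/4.09 = 0.85086
Need k ≥ ln(1e-4) / ln(0.85086) = -9.2103 / -0.1615 ≈ 57.025
Smallest integer k satisfying the bound: 58

58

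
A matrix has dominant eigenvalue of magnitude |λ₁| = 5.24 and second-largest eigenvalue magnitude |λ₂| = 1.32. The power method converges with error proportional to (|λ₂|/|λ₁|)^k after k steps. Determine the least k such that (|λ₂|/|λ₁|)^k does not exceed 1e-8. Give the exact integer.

14

|λ₂/λ₁| = 1.32/5.24 = 0.25191
Need k ≥ ln(1e-8) / ln(0.25191) = -18.4207 / -1.3787 ≈ 13.361
Smallest integer k satisfying the bound: 14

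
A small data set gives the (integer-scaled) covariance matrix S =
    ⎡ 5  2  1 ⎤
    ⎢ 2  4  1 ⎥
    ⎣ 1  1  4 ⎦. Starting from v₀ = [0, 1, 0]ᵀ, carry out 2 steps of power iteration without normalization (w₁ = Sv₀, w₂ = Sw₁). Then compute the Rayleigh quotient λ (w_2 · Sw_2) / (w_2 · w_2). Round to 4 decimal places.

w1 = Sv₀ = (5·0 + 2·1 + 1·0; 2·0 + 4·1 + 1·0; 1·0 + 1·1 + 4·0) = (2, 4, 1)
w2 = Sw1 = (5·2 + 2·4 + 1·1; 2·2 + 4·4 + 1·1; 1·2 + 1·4 + 4·1) = (19, 21, 10)
Sw2 = (147, 132, 80)
w2·Sw2 = 19·147 + 21·132 + 10·80 = 6365; w2·w2 = 19·19 + 21·21 + 10·10 = 902
λ ≈ 6365/902 = 7.0565

λ ≈ 7.0565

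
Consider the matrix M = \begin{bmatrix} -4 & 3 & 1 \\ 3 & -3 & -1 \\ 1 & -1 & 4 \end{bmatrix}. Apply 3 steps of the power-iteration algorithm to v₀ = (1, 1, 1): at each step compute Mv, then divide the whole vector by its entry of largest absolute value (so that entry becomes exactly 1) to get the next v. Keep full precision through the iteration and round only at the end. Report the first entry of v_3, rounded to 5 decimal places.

0.14286

Mv0 = (0.000000, -1.000000, 4.000000); divide by 4.000000 → v1 = (0.000000, -0.250000, 1.000000)
Mv1 = (0.250000, -0.250000, 4.250000); divide by 4.250000 → v2 = (0.058824, -0.058824, 1.000000)
Mv2 = (0.588235, -0.647059, 4.117647); divide by 4.117647 → v3 = (0.142857, -0.157143, 1.000000)
Requested entry of v3: 10/70 = 0.14286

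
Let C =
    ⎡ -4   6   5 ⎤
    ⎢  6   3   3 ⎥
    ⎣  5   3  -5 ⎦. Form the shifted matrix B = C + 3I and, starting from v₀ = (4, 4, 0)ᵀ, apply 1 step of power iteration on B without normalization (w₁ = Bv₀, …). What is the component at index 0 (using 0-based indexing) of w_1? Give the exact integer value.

B = C + 3I has rows (-1, 6, 5); (6, 6, 3); (5, 3, -2)
w1 = Bv₀ = ((-1)·4 + 6·4 + 5·0; 6·4 + 6·4 + 3·0; 5·4 + 3·4 + (-2)·0) = (20, 48, 32)
Requested component of w1: 20

20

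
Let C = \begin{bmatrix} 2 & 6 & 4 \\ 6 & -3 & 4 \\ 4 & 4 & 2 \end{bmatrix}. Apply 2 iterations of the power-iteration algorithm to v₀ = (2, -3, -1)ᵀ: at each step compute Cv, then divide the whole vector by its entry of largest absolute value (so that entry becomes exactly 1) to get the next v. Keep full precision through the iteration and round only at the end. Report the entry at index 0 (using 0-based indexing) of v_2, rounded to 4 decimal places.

Cv0 = (-18.00000, 17.00000, -6.00000); divide by -18.00000 → v1 = (1.00000, -0.94444, 0.33333)
Cv1 = (-2.33333, 10.16667, 0.88889); divide by 10.16667 → v2 = (-0.22951, 1.00000, 0.08743)
Requested entry of v2: 42/-183 = -0.2295

-0.2295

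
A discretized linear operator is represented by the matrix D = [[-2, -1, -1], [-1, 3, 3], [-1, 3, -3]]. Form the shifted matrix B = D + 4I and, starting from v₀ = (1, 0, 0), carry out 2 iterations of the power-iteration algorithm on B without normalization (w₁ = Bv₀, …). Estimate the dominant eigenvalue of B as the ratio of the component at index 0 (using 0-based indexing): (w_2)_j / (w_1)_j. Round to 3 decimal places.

B = D + 4I has rows (2, -1, -1); (-1, 7, 3); (-1, 3, 1)
w1 = Bv₀ = (2·1 + (-1)·0 + (-1)·0; (-1)·1 + 7·0 + 3·0; (-1)·1 + 3·0 + 1·0) = (2, -1, -1)
w2 = Bw1 = (2·2 + (-1)·(-1) + (-1)·(-1); (-1)·2 + 7·(-1) + 3·(-1); (-1)·2 + 3·(-1) + 1·(-1)) = (6, -12, -6)
Ratio: 6/2 = 3.000

3.000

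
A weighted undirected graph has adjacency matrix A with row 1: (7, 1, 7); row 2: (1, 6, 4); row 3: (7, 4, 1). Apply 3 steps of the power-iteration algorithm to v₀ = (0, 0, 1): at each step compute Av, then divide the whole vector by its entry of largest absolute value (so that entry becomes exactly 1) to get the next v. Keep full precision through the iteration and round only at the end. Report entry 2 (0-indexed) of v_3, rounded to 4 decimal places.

Av0 = (7.00000, 4.00000, 1.00000); divide by 7.00000 → v1 = (1.00000, 0.57143, 0.14286)
Av1 = (8.57143, 5.00000, 9.42857); divide by 9.42857 → v2 = (0.90909, 0.53030, 1.00000)
Av2 = (13.89394, 8.09091, 9.48485); divide by 13.89394 → v3 = (1.00000, 0.58233, 0.68266)
Requested entry of v3: 626/917 = 0.6827

0.6827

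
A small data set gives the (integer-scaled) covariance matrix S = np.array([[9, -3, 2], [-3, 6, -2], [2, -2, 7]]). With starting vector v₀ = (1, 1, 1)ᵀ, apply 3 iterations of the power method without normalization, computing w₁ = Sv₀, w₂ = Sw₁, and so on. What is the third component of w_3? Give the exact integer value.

w1 = Sv₀ = (9·1 + (-3)·1 + 2·1; (-3)·1 + 6·1 + (-2)·1; 2·1 + (-2)·1 + 7·1) = (8, 1, 7)
w2 = Sw1 = (9·8 + (-3)·1 + 2·7; (-3)·8 + 6·1 + (-2)·7; 2·8 + (-2)·1 + 7·7) = (83, -32, 63)
w3 = Sw2 = (969, -567, 671)
The requested component of w3 is 671.

671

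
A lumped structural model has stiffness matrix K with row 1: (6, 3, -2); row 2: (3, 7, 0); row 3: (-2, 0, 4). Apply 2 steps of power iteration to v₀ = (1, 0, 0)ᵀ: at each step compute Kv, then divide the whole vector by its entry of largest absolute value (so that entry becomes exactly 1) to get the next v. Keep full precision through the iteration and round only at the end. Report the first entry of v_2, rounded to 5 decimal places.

Kv0 = (6.000000, 3.000000, -2.000000); divide by 6.000000 → v1 = (1.000000, 0.500000, -0.333333)
Kv1 = (8.166667, 6.500000, -3.333333); divide by 8.166667 → v2 = (1.000000, 0.795918, -0.408163)
Requested entry of v2: 49/49 = 1.00000

1.00000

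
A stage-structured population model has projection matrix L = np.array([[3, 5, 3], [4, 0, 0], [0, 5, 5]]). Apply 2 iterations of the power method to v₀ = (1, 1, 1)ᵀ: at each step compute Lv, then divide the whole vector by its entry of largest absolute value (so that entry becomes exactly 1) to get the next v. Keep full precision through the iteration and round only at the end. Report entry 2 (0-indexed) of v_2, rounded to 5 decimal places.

Lv0 = (11.000000, 4.000000, 10.000000); divide by 11.000000 → v1 = (1.000000, 0.363636, 0.909091)
Lv1 = (7.545455, 4.000000, 6.363636); divide by 7.545455 → v2 = (1.000000, 0.530120, 0.843373)
Requested entry of v2: 70/83 = 0.84337

0.84337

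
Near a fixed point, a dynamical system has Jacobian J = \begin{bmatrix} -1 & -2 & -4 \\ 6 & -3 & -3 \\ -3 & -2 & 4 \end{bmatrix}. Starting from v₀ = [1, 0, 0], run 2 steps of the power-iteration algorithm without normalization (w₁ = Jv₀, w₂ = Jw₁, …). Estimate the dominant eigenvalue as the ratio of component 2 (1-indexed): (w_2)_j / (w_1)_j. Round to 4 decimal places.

w1 = Jv₀ = ((-1)·1 + (-2)·0 + (-4)·0; 6·1 + (-3)·0 + (-3)·0; (-3)·1 + (-2)·0 + 4·0) = (-1, 6, -3)
w2 = Jw1 = ((-1)·(-1) + (-2)·6 + (-4)·(-3); 6·(-1) + (-3)·6 + (-3)·(-3); (-3)·(-1) + (-2)·6 + 4·(-3)) = (1, -15, -21)
Ratio at component: -15 / 6 = -2.5000

λ ≈ -2.5000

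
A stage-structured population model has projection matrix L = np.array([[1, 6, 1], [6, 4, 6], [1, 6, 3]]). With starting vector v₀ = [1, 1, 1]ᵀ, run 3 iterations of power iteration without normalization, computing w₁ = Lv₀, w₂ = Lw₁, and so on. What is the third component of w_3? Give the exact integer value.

w1 = Lv₀ = (1·1 + 6·1 + 1·1; 6·1 + 4·1 + 6·1; 1·1 + 6·1 + 3·1) = (8, 16, 10)
w2 = Lw1 = (1·8 + 6·16 + 1·10; 6·8 + 4·16 + 6·10; 1·8 + 6·16 + 3·10) = (114, 172, 134)
w3 = Lw2 = (1280, 2176, 1548)
The requested component of w3 is 1548.

1548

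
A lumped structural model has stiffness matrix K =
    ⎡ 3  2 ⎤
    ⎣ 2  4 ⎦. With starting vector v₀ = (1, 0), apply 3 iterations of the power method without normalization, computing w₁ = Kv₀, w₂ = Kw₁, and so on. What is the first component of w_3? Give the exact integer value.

w1 = Kv₀ = (3·1 + 2·0; 2·1 + 4·0) = (3, 2)
w2 = Kw1 = (3·3 + 2·2; 2·3 + 4·2) = (13, 14)
w3 = Kw2 = (67, 82)
The requested component of w3 is 67.

67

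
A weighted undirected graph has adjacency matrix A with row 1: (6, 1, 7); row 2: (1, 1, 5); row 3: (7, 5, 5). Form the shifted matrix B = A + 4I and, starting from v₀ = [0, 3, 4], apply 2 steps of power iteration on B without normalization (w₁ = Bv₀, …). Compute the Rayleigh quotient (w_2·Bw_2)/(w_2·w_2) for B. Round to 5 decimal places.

17.79781

B = A + 4I has rows (10, 1, 7); (1, 5, 5); (7, 5, 9)
w1 = Bv₀ = (10·0 + 1·3 + 7·4; 1·0 + 5·3 + 5·4; 7·0 + 5·3 + 9·4) = (31, 35, 51)
w2 = Bw1 = (10·31 + 1·35 + 7·51; 1·31 + 5·35 + 5·51; 7·31 + 5·35 + 9·51) = (702, 461, 851)
Bw2 = (13438, 7262, 14878)
w2·Bw2 = 25442436; w2·w2 = 1429526; μ ≈ 25442436/1429526 = 17.79781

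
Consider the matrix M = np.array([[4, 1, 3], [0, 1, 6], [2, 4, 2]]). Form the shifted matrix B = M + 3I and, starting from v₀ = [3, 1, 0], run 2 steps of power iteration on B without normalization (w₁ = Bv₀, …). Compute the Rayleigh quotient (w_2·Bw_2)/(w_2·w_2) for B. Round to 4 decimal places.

μ ≈ 10.0019

B = M + 3I has rows (7, 1, 3); (0, 4, 6); (2, 4, 5)
w1 = Bv₀ = (7·3 + 1·1 + 3·0; 0·3 + 4·1 + 6·0; 2·3 + 4·1 + 5·0) = (22, 4, 10)
w2 = Bw1 = (7·22 + 1·4 + 3·10; 0·22 + 4·4 + 6·10; 2·22 + 4·4 + 5·10) = (188, 76, 110)
Bw2 = (1722, 964, 1230)
w2·Bw2 = 532300; w2·w2 = 53220; μ ≈ 532300/53220 = 10.0019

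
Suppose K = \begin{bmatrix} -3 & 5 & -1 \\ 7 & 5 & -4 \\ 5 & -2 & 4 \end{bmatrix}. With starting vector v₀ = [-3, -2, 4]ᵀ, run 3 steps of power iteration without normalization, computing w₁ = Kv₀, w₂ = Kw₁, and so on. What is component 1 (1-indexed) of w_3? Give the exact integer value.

-864

w1 = Kv₀ = ((-3)·(-3) + 5·(-2) + (-1)·4; 7·(-3) + 5·(-2) + (-4)·4; 5·(-3) + (-2)·(-2) + 4·4) = (-5, -47, 5)
w2 = Kw1 = ((-3)·(-5) + 5·(-47) + (-1)·5; 7·(-5) + 5·(-47) + (-4)·5; 5·(-5) + (-2)·(-47) + 4·5) = (-225, -290, 89)
w3 = Kw2 = (-864, -3381, -189)
The requested component of w3 is -864.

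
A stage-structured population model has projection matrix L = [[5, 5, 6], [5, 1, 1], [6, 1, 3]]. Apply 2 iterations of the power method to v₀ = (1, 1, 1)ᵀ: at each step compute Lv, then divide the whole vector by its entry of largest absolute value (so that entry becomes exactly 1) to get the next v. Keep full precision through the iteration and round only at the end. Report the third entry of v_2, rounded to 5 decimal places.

0.76000

Lv0 = (16.000000, 7.000000, 10.000000); divide by 16.000000 → v1 = (1.000000, 0.437500, 0.625000)
Lv1 = (10.937500, 6.062500, 8.312500); divide by 10.937500 → v2 = (1.000000, 0.554286, 0.760000)
Requested entry of v2: 133/175 = 0.76000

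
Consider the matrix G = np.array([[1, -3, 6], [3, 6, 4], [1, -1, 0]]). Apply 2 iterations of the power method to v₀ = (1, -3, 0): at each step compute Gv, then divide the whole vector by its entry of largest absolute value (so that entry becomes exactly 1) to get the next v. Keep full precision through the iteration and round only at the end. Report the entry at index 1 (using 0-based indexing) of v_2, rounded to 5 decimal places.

-0.55696

Gv0 = (10.000000, -15.000000, 4.000000); divide by -15.000000 → v1 = (-0.666667, 1.000000, -0.266667)
Gv1 = (-5.266667, 2.933333, -1.666667); divide by -5.266667 → v2 = (1.000000, -0.556962, 0.316456)
Requested entry of v2: -44/79 = -0.55696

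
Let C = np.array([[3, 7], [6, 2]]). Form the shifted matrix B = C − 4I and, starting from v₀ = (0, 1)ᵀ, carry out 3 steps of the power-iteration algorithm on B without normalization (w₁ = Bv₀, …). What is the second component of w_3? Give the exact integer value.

-218

B = C − 4I has rows (-1, 7); (6, -2)
w1 = Bv₀ = (7, -2)
w2 = Bw1 = (-21, 46)
w3 = Bw2 = (343, -218)
Requested component of w3: -218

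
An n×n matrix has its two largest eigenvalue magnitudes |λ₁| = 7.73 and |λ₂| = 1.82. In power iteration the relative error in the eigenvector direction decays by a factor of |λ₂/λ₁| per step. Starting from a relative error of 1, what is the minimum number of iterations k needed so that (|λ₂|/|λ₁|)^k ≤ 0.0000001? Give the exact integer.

12

|λ₂/λ₁| = 1.82/7.73 = 0.23545
Need k ≥ ln(0.0000001) / ln(0.23545) = -16.1181 / -1.4463 ≈ 11.145
Smallest integer k satisfying the bound: 12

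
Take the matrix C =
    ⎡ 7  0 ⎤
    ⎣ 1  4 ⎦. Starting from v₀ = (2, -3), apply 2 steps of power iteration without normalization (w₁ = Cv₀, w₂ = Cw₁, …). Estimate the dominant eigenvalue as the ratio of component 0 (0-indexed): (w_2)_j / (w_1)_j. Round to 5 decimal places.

7.00000

w1 = Cv₀ = (7·2 + 0·(-3); 1·2 + 4·(-3)) = (14, -10)
w2 = Cw1 = (7·14 + 0·(-10); 1·14 + 4·(-10)) = (98, -26)
Ratio at component: 98 / 14 = 7.00000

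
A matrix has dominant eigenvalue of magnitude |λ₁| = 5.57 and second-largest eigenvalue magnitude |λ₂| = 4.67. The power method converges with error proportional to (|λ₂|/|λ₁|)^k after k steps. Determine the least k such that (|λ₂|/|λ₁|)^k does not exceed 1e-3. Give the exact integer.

|λ₂/λ₁| = 4.67/5.57 = 0.83842
Need k ≥ ln(1e-3) / ln(0.83842) = -6.9078 / -0.1762 ≈ 39.196
Smallest integer k satisfying the bound: 40

40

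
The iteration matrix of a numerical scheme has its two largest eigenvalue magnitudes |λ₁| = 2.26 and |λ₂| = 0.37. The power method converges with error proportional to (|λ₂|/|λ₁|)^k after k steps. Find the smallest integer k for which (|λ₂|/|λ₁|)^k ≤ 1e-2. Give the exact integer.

3

|λ₂/λ₁| = 0.37/2.26 = 0.16372
Need k ≥ ln(1e-2) / ln(0.16372) = -4.6052 / -1.8096 ≈ 2.545
Smallest integer k satisfying the bound: 3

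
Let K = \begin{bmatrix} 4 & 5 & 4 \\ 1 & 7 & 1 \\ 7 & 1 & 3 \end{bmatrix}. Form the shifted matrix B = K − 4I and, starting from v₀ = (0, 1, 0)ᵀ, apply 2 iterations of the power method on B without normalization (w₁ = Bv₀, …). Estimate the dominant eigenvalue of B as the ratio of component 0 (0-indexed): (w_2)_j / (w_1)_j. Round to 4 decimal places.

μ ≈ 3.8000

B = K − 4I has rows (0, 5, 4); (1, 3, 1); (7, 1, -1)
w1 = Bv₀ = (5, 3, 1)
w2 = Bw1 = (19, 15, 37)
Ratio: 19/5 = 3.8000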